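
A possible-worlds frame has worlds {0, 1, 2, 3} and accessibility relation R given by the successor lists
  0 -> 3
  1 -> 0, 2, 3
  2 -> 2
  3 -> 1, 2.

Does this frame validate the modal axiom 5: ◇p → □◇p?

By correspondence theory, 5 is valid on a frame iff R is Euclidean.
Euclidean: no — 1 R 0 and 1 R 2, but not 0 R 2.

No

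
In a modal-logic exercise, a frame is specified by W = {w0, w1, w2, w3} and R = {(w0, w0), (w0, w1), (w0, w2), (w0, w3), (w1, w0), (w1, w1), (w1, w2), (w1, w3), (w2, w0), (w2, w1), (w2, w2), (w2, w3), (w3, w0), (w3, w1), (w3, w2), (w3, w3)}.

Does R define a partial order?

No

Reflexive: yes — every world is R-related to itself.
Transitive: yes — every two-step R-path is closed by a direct edge.
Antisymmetric: no — w0 R w1 and w1 R w0 with w0 ≠ w1.
So R is not a partial order.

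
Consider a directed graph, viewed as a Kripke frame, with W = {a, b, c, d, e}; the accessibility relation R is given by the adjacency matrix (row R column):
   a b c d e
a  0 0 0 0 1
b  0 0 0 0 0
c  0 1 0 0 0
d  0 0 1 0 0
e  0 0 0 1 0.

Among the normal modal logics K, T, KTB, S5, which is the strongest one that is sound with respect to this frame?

Reflexive (axiom T): no — a is not related to itself.
Symmetric (axiom B): no — a R e but not e R a.
Euclidean (axiom 5): no — a R e and a R e, but not e R e.
So F validates K; T would additionally require R to be reflexive. The strongest is K.

K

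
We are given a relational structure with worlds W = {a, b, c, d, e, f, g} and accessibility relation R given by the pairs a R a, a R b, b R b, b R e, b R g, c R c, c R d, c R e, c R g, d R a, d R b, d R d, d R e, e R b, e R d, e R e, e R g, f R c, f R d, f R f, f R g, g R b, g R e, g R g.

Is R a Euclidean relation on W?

No

Euclidean: no — c R d and c R g, but not d R g.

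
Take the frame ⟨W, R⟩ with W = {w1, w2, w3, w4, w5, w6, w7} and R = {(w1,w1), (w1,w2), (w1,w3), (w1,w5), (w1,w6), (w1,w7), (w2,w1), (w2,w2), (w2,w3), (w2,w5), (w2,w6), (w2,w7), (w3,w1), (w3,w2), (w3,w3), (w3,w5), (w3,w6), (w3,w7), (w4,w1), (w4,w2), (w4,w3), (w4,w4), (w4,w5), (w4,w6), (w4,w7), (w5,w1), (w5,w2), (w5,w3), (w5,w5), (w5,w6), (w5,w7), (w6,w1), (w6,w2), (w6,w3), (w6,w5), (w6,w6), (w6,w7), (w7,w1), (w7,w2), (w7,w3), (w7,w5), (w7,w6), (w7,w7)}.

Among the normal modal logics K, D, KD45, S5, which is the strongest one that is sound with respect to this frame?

D

Serial (axiom D): yes — every world has a successor (e.g. w1 R w1).
Euclidean (axiom 5): no — w4 R w1 and w4 R w4, but not w1 R w4.
Transitive (axiom 4): yes — every two-step R-path is closed by a direct edge.
Reflexive (axiom T): yes — every world is R-related to itself.
So F validates K, D; KD45 would additionally require R to be Euclidean. The strongest is D.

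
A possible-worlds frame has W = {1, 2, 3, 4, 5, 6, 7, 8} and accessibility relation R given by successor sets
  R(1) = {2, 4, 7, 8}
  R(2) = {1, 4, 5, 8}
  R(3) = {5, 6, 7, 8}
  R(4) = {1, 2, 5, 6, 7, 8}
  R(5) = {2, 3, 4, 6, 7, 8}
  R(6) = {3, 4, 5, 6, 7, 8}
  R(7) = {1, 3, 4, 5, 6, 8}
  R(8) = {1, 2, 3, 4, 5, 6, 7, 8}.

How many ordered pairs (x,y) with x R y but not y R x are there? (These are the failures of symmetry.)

R is symmetric; there are no such tuples.

0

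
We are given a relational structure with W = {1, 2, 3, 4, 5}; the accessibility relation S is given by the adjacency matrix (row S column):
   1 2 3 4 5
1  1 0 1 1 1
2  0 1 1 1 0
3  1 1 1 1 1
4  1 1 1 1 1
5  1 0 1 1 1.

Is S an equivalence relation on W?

Reflexive: yes — every world is S-related to itself.
Symmetric: yes — every pair in S has its reverse in S.
Transitive: no — 1 S 3 and 3 S 2, but not 1 S 2.
So S is not an equivalence relation.

No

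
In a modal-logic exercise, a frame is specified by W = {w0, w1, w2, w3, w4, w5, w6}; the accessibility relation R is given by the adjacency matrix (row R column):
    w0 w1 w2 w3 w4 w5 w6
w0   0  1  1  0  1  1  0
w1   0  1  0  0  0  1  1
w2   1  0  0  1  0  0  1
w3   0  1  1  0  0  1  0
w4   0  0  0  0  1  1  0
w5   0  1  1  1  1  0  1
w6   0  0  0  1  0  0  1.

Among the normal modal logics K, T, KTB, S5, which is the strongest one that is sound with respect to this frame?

Reflexive (axiom T): no — w0 is not related to itself.
Symmetric (axiom B): no — w0 R w1 but not w1 R w0.
Euclidean (axiom 5): no — w0 R w1 and w0 R w2, but not w1 R w2.
So F validates K; T would additionally require R to be reflexive. The strongest is K.

K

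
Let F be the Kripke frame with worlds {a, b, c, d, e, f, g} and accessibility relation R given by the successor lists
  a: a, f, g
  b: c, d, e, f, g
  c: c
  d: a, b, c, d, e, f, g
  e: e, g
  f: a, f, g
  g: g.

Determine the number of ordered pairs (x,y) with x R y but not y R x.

Enumerating: (a,g), (b,c), (b,e), (b,f), (b,g), (d,a), (d,c), (d,e), (d,f), (d,g), (e,g), (f,g).

12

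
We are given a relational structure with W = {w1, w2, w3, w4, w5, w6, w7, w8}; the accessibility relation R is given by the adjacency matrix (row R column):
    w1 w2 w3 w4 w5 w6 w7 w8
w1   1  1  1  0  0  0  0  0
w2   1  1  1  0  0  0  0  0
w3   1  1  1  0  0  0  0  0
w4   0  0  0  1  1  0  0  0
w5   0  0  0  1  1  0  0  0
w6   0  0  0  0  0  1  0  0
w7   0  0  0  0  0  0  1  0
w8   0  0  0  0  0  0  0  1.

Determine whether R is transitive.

Yes

Transitive: yes — every two-step R-path is closed by a direct edge.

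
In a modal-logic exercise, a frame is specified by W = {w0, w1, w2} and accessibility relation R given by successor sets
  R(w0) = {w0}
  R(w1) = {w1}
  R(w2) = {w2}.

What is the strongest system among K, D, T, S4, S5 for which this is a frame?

S5

Serial (axiom D): yes — every world has a successor (e.g. w0 R w0).
Reflexive (axiom T): yes — every world is R-related to itself.
Transitive (axiom 4): yes — every two-step R-path is closed by a direct edge.
Euclidean (axiom 5): yes — any two successors of a common world are R-related.
So F validates K, D, T, S4, S5. The strongest is S5.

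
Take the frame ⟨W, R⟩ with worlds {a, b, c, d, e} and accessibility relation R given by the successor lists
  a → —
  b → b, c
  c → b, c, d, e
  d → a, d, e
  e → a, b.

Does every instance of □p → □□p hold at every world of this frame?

No

The schema 4 characterises exactly the transitive frames.
Transitive: no — b R c and c R d, but not b R d.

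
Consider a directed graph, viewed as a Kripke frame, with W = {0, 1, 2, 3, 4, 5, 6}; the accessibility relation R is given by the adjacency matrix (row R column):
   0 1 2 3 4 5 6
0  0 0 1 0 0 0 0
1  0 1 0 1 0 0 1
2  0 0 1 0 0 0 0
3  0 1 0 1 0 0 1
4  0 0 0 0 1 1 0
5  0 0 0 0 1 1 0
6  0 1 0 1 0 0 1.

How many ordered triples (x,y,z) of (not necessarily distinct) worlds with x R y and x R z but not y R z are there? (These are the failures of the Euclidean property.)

0

R is Euclidean; there are no such tuples.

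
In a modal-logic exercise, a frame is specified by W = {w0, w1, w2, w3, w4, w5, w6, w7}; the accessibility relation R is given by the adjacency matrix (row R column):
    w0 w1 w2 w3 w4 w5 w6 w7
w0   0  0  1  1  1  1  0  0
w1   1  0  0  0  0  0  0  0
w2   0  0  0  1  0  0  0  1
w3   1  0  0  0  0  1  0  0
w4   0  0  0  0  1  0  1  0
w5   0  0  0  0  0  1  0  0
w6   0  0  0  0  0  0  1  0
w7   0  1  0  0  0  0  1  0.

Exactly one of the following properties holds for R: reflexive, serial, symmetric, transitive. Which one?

serial

Reflexive: no — w0 is not related to itself.
Serial: yes — every world has a successor (e.g. w0 R w2).
Symmetric: no — w0 R w2 but not w2 R w0.
Transitive: no — w0 R w2 and w2 R w7, but not w0 R w7.
Only serial holds.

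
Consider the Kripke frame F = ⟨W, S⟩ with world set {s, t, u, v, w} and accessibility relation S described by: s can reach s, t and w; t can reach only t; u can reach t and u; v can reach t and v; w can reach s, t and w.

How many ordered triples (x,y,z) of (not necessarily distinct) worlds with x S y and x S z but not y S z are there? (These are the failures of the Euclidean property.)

Enumerating: (s,t,s), (s,t,w), (u,t,u), (v,t,v), (w,t,s), (w,t,w).

6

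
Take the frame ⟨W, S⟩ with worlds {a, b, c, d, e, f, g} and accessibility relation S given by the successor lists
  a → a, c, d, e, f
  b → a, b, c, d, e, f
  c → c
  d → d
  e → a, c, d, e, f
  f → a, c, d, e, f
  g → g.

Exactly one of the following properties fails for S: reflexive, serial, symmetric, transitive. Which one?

Reflexive: yes — every world is S-related to itself.
Serial: yes — every world has a successor (e.g. a S a).
Symmetric: no — a S c but not c S a.
Transitive: yes — every two-step S-path is closed by a direct edge.
Only symmetric fails.

symmetric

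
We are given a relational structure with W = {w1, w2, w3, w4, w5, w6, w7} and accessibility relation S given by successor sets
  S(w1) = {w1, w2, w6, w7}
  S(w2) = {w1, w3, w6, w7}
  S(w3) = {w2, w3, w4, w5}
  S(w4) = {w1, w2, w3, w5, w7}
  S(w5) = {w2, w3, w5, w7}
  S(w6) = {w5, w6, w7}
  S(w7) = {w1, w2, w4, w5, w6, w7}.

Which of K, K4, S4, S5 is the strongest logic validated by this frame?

K

Transitive (axiom 4): no — w1 S w2 and w2 S w3, but not w1 S w3.
Reflexive (axiom T): no — w2 is not related to itself.
Euclidean (axiom 5): no — w1 S w6 and w1 S w2, but not w6 S w2.
So F validates K; K4 would additionally require S to be transitive. The strongest is K.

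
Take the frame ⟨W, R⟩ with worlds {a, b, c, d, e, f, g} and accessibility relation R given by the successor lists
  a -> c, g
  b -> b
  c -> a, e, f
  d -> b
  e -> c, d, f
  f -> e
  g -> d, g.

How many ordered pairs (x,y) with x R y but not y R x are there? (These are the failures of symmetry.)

5

Enumerating: (a,g), (c,f), (d,b), (e,d), (g,d).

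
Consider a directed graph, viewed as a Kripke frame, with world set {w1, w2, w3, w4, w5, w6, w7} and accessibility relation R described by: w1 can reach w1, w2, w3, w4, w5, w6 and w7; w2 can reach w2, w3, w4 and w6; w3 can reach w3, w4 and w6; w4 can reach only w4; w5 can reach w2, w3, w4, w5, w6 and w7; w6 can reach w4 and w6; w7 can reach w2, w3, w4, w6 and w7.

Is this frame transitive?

Transitive: yes — every two-step R-path is closed by a direct edge.

Yes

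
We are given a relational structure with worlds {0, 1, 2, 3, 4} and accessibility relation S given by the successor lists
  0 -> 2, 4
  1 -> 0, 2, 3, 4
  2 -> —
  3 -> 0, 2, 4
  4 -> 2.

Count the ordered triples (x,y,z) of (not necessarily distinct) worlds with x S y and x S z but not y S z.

20

Enumerating: (0,2,2), (0,2,4), (0,4,4), (1,0,0), (1,0,3), (1,2,0), (1,2,2), (1,2,3), (1,2,4), (1,3,3), (1,4,0), (1,4,3), … and 8 more.
Total: 20.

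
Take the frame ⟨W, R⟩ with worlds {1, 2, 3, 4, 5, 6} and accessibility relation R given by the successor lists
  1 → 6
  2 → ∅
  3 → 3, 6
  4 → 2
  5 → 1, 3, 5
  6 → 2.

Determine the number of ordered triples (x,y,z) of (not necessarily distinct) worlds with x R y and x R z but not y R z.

Enumerating: (1,6,6), (3,6,3), (3,6,6), (4,2,2), (5,1,1), (5,1,3), (5,1,5), (5,3,1), (5,3,5), (6,2,2).

10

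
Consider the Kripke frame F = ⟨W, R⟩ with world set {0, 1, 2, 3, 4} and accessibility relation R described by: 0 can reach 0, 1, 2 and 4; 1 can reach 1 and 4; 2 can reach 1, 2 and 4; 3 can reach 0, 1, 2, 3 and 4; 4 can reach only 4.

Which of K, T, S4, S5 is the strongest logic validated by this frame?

S4

Reflexive (axiom T): yes — every world is R-related to itself.
Transitive (axiom 4): yes — every two-step R-path is closed by a direct edge.
Euclidean (axiom 5): no — 0 R 1 and 0 R 2, but not 1 R 2.
So F validates K, T, S4; S5 would additionally require R to be Euclidean. The strongest is S4.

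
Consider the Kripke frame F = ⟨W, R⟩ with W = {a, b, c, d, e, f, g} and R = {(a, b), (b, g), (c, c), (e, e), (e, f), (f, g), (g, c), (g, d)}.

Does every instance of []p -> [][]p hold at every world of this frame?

By correspondence theory, 4 is valid on a frame iff R is transitive.
Transitive: no — a R b and b R g, but not a R g.

No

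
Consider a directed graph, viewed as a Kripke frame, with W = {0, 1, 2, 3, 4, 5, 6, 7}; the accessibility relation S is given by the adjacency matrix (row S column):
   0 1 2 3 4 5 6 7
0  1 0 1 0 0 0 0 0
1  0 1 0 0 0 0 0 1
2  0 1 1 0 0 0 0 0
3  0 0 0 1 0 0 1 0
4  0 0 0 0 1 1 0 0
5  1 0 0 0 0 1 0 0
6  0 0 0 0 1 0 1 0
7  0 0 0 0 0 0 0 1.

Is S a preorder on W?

Reflexive: yes — every world is S-related to itself.
Transitive: no — 0 S 2 and 2 S 1, but not 0 S 1.
So S is not a preorder.

No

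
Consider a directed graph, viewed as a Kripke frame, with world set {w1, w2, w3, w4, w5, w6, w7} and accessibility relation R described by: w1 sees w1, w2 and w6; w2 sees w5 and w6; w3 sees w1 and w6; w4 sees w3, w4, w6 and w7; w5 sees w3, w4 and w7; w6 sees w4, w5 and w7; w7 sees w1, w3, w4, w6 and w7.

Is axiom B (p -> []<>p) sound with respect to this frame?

By correspondence theory, B is valid on a frame iff R is symmetric.
Symmetric: no — w1 R w2 but not w2 R w1.

No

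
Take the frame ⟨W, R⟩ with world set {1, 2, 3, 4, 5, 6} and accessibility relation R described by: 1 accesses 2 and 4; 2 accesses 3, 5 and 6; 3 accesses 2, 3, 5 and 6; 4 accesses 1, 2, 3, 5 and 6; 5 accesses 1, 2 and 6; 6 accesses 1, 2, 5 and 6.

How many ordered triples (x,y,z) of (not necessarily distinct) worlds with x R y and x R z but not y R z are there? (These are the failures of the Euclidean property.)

Enumerating: (1,2,2), (1,2,4), (1,4,4), (2,5,3), (2,5,5), (2,6,3), (3,2,2), (3,5,3), (3,5,5), (3,6,3), (4,1,1), (4,1,3), … and 18 more.
Total: 30.

30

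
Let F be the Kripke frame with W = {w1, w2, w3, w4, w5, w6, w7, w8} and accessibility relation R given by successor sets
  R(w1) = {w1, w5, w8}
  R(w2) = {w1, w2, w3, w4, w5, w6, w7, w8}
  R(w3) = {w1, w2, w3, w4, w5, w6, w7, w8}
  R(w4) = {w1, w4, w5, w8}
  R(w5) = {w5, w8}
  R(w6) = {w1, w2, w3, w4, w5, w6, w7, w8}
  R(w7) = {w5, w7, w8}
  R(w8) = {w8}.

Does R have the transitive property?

Yes

Transitive: yes — every two-step R-path is closed by a direct edge.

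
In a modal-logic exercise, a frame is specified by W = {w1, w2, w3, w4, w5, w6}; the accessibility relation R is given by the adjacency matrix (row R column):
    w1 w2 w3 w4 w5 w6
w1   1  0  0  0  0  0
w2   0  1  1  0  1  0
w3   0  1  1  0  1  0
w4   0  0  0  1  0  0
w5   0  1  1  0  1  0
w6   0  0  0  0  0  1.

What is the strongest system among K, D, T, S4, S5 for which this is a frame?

Serial (axiom D): yes — every world has a successor (e.g. w1 R w1).
Reflexive (axiom T): yes — every world is R-related to itself.
Transitive (axiom 4): yes — every two-step R-path is closed by a direct edge.
Euclidean (axiom 5): yes — any two successors of a common world are R-related.
So F validates K, D, T, S4, S5. The strongest is S5.

S5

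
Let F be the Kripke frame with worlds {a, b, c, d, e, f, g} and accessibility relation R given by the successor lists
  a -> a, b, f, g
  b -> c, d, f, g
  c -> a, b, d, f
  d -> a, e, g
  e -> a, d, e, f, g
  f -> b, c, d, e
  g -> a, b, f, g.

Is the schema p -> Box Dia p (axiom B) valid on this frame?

The schema B characterises exactly the symmetric frames.
Symmetric: no — a R b but not b R a.

No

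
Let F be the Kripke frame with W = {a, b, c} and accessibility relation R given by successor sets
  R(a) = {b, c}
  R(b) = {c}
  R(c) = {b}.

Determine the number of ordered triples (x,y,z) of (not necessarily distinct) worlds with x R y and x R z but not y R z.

Enumerating: (a,b,b), (a,c,c), (b,c,c), (c,b,b).

4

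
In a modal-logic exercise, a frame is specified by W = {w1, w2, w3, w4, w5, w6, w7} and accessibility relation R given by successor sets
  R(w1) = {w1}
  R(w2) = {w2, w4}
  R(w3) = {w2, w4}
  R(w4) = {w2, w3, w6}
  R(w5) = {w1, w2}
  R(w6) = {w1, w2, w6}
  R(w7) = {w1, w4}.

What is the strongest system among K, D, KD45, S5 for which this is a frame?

D

Serial (axiom D): yes — every world has a successor (e.g. w1 R w1).
Euclidean (axiom 5): no — w4 R w2 and w4 R w3, but not w2 R w3.
Transitive (axiom 4): no — w2 R w4 and w4 R w3, but not w2 R w3.
Reflexive (axiom T): no — w3 is not related to itself.
So F validates K, D; KD45 would additionally require R to be Euclidean and transitive. The strongest is D.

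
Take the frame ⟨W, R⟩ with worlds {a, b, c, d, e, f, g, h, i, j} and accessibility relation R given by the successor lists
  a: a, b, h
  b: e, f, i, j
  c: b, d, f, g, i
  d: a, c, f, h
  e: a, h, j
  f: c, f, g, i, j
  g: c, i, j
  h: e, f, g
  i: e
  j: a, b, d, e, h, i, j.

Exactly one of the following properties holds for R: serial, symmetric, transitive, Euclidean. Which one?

Serial: yes — every world has a successor (e.g. a R a).
Symmetric: no — a R b but not b R a.
Transitive: no — a R b and b R e, but not a R e.
Euclidean: no — a R b and a R h, but not b R h.
Only serial holds.

serial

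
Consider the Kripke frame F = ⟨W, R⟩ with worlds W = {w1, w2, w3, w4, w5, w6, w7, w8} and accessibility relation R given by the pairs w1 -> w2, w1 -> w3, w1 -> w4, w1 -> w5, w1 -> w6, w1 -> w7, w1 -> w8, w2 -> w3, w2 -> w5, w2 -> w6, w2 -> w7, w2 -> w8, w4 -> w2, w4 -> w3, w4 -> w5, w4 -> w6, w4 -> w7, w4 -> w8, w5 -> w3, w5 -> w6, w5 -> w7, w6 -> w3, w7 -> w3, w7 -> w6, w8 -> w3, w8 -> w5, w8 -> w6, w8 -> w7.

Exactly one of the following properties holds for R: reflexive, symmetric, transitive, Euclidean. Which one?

transitive

Reflexive: no — w1 is not related to itself.
Symmetric: no — w1 R w2 but not w2 R w1.
Transitive: yes — every two-step R-path is closed by a direct edge.
Euclidean: no — w1 R w2 and w1 R w4, but not w2 R w4.
Only transitive holds.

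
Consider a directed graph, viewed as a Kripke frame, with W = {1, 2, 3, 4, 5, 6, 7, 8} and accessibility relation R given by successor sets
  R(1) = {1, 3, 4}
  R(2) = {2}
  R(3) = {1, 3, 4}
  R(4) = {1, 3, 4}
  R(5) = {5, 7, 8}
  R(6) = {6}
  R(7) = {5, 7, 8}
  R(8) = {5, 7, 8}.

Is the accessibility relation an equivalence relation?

Yes

Reflexive: yes — every world is R-related to itself.
Symmetric: yes — every pair in R has its reverse in R.
Transitive: yes — every two-step R-path is closed by a direct edge.
So R is an equivalence relation.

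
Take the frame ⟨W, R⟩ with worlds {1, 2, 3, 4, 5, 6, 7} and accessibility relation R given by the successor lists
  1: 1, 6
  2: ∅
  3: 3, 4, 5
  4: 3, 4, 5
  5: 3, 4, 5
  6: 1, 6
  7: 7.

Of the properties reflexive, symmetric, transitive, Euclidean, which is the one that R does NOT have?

Reflexive: no — 2 is not related to itself.
Symmetric: yes — every pair in R has its reverse in R.
Transitive: yes — every two-step R-path is closed by a direct edge.
Euclidean: yes — any two successors of a common world are R-related.
Only reflexive fails.

reflexive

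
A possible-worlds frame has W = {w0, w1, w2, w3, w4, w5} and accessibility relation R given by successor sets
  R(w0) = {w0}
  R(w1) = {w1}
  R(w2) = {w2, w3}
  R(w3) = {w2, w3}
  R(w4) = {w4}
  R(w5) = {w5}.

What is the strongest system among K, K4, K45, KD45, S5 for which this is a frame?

Transitive (axiom 4): yes — every two-step R-path is closed by a direct edge.
Euclidean (axiom 5): yes — any two successors of a common world are R-related.
Serial (axiom D): yes — every world has a successor (e.g. w0 R w0).
Reflexive (axiom T): yes — every world is R-related to itself.
So F validates K, K4, K45, KD45, S5. The strongest is S5.

S5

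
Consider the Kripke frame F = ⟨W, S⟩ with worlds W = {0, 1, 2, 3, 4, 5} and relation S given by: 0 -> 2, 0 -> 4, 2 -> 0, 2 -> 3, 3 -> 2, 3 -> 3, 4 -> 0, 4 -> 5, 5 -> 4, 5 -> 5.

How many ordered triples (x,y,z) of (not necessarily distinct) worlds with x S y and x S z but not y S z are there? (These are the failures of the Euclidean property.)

12

Enumerating: (0,2,2), (0,2,4), (0,4,2), (0,4,4), (2,0,0), (2,0,3), (2,3,0), (3,2,2), (4,0,0), (4,0,5), (4,5,0), (5,4,4).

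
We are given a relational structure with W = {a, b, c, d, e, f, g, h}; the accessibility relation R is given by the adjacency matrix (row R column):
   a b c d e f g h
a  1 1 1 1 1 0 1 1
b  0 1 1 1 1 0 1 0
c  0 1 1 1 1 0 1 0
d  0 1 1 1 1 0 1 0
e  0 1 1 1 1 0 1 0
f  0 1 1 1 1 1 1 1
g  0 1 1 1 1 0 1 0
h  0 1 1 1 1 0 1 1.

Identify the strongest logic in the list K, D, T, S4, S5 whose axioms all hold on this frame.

Serial (axiom D): yes — every world has a successor (e.g. a R a).
Reflexive (axiom T): yes — every world is R-related to itself.
Transitive (axiom 4): yes — every two-step R-path is closed by a direct edge.
Euclidean (axiom 5): no — a R b and a R h, but not b R h.
So F validates K, D, T, S4; S5 would additionally require R to be Euclidean. The strongest is S4.

S4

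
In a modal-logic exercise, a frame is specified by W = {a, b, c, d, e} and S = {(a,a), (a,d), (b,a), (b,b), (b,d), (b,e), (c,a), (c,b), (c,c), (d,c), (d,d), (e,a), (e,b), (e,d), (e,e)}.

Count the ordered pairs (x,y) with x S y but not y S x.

8

Enumerating: (a,d), (b,a), (b,d), (c,a), (c,b), (d,c), (e,a), (e,d).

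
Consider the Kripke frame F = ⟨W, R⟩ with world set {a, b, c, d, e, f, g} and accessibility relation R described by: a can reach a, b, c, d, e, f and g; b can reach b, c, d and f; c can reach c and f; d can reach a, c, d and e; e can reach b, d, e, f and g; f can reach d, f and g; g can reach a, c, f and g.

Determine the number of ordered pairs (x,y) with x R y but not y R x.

14

Enumerating: (a,b), (a,c), (a,e), (a,f), (b,c), (b,d), (b,f), (c,f), (d,c), (e,b), (e,f), (e,g), (f,d), (g,c).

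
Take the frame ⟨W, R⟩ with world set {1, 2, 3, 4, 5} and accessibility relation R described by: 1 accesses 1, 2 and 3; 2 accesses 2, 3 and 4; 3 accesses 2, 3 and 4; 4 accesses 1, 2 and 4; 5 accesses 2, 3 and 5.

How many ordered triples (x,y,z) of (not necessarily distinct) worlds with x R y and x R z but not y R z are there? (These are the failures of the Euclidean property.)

Enumerating: (1,2,1), (1,3,1), (2,4,3), (3,4,3), (4,1,4), (4,2,1), (5,2,5), (5,3,5).

8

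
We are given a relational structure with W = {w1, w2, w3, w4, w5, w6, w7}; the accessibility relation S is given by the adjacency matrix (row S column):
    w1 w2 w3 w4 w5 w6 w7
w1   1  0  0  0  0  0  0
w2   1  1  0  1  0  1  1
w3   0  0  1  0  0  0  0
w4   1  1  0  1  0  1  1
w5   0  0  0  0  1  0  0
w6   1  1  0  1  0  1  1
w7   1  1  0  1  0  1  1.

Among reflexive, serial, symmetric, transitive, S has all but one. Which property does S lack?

Reflexive: yes — every world is S-related to itself.
Serial: yes — every world has a successor (e.g. w1 S w1).
Symmetric: no — w2 S w1 but not w1 S w2.
Transitive: yes — every two-step S-path is closed by a direct edge.
Only symmetric fails.

symmetric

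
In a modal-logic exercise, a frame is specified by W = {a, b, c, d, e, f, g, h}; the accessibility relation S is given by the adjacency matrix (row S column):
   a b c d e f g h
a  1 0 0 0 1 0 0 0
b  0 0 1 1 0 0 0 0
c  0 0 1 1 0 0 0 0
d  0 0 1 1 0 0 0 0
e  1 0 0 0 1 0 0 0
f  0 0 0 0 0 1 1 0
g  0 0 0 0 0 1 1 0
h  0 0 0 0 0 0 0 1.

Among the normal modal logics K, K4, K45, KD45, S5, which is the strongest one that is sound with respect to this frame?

KD45

Transitive (axiom 4): yes — every two-step S-path is closed by a direct edge.
Euclidean (axiom 5): yes — any two successors of a common world are S-related.
Serial (axiom D): yes — every world has a successor (e.g. a S a).
Reflexive (axiom T): no — b is not related to itself.
So F validates K, K4, K45, KD45; S5 would additionally require S to be reflexive. The strongest is KD45.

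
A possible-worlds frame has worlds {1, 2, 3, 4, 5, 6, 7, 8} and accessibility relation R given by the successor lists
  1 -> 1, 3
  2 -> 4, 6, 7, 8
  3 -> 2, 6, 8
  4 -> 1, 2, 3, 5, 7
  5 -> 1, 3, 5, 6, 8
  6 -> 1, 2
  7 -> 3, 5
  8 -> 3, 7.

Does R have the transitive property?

No

Transitive: no — 1 R 3 and 3 R 2, but not 1 R 2.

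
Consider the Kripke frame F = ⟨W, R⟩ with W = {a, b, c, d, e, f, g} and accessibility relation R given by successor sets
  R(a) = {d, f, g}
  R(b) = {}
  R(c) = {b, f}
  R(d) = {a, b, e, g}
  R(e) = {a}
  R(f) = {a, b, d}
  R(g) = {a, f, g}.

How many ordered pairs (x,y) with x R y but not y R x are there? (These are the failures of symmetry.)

9

Enumerating: (c,b), (c,f), (d,b), (d,e), (d,g), (e,a), (f,b), (f,d), (g,f).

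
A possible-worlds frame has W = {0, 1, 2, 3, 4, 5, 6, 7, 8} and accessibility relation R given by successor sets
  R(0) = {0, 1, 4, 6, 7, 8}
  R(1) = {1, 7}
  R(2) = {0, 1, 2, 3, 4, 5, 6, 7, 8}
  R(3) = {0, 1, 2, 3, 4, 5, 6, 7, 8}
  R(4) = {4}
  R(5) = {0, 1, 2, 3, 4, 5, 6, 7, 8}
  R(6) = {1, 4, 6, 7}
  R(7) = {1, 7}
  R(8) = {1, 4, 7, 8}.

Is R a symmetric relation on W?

Symmetric: no — 0 R 1 but not 1 R 0.

No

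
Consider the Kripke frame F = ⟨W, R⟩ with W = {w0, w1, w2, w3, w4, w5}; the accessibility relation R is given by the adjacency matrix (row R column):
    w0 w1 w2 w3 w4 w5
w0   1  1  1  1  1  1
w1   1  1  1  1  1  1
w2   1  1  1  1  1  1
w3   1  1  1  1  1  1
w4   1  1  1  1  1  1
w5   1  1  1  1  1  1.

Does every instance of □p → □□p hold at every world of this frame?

Axiom 4 corresponds to the accessibility relation being transitive.
Transitive: yes — every two-step R-path is closed by a direct edge.

Yes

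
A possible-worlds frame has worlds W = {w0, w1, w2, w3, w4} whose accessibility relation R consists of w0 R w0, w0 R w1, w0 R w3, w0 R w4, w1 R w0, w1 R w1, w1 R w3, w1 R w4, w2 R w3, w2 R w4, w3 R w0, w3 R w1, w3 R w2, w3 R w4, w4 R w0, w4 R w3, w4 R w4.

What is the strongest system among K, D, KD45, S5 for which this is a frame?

D

Serial (axiom D): yes — every world has a successor (e.g. w0 R w0).
Euclidean (axiom 5): no — w0 R w4 and w0 R w1, but not w4 R w1.
Transitive (axiom 4): no — w0 R w3 and w3 R w2, but not w0 R w2.
Reflexive (axiom T): no — w2 is not related to itself.
So F validates K, D; KD45 would additionally require R to be Euclidean and transitive. The strongest is D.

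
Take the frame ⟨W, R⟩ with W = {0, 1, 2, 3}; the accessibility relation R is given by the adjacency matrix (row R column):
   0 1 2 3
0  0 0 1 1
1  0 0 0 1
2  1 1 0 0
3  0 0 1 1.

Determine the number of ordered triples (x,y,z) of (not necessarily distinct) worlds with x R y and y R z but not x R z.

8

Enumerating: (0,2,0), (0,2,1), (1,3,2), (2,0,2), (2,0,3), (2,1,3), (3,2,0), (3,2,1).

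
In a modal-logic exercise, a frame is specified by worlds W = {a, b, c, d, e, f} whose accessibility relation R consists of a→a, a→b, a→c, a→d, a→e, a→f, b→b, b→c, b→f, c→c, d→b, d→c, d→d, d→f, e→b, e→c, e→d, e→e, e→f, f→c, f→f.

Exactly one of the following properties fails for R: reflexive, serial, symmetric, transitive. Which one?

symmetric

Reflexive: yes — every world is R-related to itself.
Serial: yes — every world has a successor (e.g. a R a).
Symmetric: no — a R b but not b R a.
Transitive: yes — every two-step R-path is closed by a direct edge.
Only symmetric fails.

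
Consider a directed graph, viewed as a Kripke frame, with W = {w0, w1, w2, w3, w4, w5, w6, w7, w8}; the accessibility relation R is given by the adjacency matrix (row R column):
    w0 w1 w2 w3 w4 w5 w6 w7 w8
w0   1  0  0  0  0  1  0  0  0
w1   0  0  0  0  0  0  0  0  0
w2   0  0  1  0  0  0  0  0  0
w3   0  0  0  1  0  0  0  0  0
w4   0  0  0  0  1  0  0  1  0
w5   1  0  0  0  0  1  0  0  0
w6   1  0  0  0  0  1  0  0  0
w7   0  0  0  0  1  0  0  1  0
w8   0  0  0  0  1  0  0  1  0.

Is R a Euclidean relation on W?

Euclidean: yes — any two successors of a common world are R-related.

Yes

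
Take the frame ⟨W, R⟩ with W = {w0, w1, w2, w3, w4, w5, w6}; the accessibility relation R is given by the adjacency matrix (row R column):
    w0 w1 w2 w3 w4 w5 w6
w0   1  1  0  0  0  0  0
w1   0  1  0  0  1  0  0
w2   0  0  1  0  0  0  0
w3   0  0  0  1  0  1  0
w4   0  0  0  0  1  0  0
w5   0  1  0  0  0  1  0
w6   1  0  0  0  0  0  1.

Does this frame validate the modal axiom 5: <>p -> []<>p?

No

Axiom 5 corresponds to the accessibility relation being Euclidean.
Euclidean: no — w0 R w1 and w0 R w0, but not w1 R w0.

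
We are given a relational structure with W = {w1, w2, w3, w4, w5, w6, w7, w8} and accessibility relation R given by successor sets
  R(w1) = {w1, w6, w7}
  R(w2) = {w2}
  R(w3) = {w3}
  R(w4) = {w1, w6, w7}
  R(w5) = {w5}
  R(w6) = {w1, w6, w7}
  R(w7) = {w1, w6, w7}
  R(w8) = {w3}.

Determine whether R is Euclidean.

Yes

Euclidean: yes — any two successors of a common world are R-related.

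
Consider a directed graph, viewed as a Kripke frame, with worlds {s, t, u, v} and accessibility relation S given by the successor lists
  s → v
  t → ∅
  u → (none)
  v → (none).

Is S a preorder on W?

Reflexive: no — s is not related to itself.
Transitive: yes — every two-step S-path is closed by a direct edge.
So S is not a preorder.

No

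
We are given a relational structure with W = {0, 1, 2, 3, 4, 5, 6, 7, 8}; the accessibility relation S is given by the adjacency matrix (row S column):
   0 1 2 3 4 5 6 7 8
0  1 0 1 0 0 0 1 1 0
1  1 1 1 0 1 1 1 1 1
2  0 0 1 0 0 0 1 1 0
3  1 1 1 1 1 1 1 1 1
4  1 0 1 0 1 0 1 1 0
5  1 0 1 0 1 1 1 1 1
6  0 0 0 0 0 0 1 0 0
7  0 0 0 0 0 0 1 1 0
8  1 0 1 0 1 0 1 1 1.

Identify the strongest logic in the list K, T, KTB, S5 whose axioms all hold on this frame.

T

Reflexive (axiom T): yes — every world is S-related to itself.
Symmetric (axiom B): no — 0 S 2 but not 2 S 0.
Euclidean (axiom 5): no — 0 S 6 and 0 S 2, but not 6 S 2.
So F validates K, T; KTB would additionally require S to be symmetric. The strongest is T.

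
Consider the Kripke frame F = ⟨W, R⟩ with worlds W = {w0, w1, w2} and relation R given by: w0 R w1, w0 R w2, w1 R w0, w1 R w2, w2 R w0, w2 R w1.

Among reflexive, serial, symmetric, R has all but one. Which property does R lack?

Reflexive: no — w0 is not related to itself.
Serial: yes — every world has a successor (e.g. w0 R w1).
Symmetric: yes — every pair in R has its reverse in R.
Only reflexive fails.

reflexive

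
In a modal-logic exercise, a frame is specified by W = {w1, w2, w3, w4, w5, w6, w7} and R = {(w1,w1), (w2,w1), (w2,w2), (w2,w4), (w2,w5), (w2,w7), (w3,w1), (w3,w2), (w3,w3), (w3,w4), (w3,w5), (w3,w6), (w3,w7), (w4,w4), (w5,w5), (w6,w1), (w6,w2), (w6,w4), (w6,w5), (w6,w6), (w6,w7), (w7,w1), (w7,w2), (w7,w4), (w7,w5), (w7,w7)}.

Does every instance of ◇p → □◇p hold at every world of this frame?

The schema 5 characterises exactly the Euclidean frames.
Euclidean: no — w2 R w1 and w2 R w4, but not w1 R w4.

No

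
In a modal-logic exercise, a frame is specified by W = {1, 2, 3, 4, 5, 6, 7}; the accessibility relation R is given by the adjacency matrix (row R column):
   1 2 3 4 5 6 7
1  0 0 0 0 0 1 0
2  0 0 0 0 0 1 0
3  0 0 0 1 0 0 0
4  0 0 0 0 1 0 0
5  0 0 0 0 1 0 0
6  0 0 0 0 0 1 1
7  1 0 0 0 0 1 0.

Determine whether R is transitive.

No

Transitive: no — 1 R 6 and 6 R 7, but not 1 R 7.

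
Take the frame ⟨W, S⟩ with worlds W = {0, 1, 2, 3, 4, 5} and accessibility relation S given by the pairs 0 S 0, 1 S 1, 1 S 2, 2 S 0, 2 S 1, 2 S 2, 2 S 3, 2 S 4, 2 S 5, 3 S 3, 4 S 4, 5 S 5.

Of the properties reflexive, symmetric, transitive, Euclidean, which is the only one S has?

reflexive

Reflexive: yes — every world is S-related to itself.
Symmetric: no — 2 S 0 but not 0 S 2.
Transitive: no — 1 S 2 and 2 S 0, but not 1 S 0.
Euclidean: no — 2 S 0 and 2 S 1, but not 0 S 1.
Only reflexive holds.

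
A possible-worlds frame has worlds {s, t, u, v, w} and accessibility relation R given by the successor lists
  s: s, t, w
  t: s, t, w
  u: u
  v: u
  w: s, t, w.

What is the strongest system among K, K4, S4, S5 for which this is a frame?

K4

Transitive (axiom 4): yes — every two-step R-path is closed by a direct edge.
Reflexive (axiom T): no — v is not related to itself.
Euclidean (axiom 5): yes — any two successors of a common world are R-related.
So F validates K, K4; S4 would additionally require R to be reflexive. The strongest is K4.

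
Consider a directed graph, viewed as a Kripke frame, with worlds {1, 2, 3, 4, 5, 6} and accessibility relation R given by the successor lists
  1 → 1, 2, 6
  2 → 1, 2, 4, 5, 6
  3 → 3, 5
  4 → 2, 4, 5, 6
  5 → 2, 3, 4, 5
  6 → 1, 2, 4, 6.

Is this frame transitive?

Transitive: no — 1 R 2 and 2 R 4, but not 1 R 4.

No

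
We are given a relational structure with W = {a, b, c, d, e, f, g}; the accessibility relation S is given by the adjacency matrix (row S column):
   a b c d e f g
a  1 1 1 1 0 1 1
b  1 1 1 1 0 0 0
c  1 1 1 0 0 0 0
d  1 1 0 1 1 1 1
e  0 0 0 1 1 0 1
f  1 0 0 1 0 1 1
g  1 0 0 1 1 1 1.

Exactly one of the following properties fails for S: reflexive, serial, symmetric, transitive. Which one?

Reflexive: yes — every world is S-related to itself.
Serial: yes — every world has a successor (e.g. a S a).
Symmetric: yes — every pair in S has its reverse in S.
Transitive: no — a S d and d S e, but not a S e.
Only transitive fails.

transitive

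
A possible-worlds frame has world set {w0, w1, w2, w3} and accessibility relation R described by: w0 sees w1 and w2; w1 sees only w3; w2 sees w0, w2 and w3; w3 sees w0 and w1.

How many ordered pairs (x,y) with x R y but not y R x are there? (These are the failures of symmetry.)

Enumerating: (w0,w1), (w2,w3), (w3,w0).

3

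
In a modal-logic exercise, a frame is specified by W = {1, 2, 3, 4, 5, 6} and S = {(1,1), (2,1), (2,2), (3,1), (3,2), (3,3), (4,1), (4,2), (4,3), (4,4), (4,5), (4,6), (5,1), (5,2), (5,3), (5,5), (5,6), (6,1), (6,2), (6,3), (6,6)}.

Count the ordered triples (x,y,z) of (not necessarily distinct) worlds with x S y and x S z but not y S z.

Enumerating: (2,1,2), (3,1,2), (3,1,3), (3,2,3), (4,1,2), (4,1,3), (4,1,4), (4,1,5), (4,1,6), (4,2,3), (4,2,4), (4,2,5), … and 23 more.
Total: 35.

35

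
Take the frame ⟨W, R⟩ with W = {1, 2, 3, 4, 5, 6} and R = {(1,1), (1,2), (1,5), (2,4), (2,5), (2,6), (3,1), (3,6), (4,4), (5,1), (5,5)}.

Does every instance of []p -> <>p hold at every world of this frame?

No

The schema D characterises exactly the serial frames.
Serial: no — 6 has no R-successor.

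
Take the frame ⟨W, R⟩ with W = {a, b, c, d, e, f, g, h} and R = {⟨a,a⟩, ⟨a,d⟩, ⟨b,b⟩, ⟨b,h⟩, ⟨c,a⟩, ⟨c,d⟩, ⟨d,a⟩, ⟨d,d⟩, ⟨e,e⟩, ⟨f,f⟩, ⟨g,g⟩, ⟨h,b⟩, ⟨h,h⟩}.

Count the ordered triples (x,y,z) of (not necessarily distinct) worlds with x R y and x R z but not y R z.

0

R is Euclidean; there are no such tuples.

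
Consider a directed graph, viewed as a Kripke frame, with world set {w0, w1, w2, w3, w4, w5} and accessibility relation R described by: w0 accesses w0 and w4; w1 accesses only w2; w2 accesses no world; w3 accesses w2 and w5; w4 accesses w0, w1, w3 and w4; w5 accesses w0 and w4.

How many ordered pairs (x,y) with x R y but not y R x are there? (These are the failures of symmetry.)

Enumerating: (w1,w2), (w3,w2), (w3,w5), (w4,w1), (w4,w3), (w5,w0), (w5,w4).

7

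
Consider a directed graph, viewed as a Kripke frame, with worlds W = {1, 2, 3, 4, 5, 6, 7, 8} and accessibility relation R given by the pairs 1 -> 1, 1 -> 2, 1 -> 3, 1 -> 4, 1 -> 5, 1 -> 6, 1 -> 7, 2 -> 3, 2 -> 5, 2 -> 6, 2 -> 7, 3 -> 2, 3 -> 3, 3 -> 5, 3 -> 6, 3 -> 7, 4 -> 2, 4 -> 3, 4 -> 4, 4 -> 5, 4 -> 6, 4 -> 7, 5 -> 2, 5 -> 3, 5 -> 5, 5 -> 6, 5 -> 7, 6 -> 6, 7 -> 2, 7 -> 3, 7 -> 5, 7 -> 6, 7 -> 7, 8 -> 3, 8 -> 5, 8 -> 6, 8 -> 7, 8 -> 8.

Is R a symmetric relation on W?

Symmetric: no — 1 R 2 but not 2 R 1.

No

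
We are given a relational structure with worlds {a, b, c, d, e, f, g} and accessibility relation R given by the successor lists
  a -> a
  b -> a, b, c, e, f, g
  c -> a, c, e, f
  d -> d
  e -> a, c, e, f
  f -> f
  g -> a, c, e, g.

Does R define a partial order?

No

Reflexive: yes — every world is R-related to itself.
Transitive: no — g R c and c R f, but not g R f.
Antisymmetric: no — c R e and e R c with c ≠ e.
So R is not a partial order.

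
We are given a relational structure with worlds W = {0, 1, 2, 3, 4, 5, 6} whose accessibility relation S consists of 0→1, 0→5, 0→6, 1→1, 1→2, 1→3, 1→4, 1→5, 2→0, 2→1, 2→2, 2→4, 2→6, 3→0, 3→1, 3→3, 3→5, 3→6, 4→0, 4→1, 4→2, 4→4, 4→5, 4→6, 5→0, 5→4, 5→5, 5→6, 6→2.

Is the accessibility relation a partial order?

Reflexive: no — 0 is not related to itself.
Transitive: no — 0 S 1 and 1 S 2, but not 0 S 2.
Antisymmetric: no — 0 S 5 and 5 S 0 with 0 ≠ 5.
So S is not a partial order.

No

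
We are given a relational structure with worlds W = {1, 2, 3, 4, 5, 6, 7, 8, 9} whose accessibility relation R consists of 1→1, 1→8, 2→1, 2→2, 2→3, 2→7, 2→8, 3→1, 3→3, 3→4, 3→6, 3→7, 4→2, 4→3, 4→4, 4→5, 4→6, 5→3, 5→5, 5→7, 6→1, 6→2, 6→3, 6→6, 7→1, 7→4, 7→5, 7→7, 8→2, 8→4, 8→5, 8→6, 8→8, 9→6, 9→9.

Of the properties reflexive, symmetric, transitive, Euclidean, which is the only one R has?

reflexive

Reflexive: yes — every world is R-related to itself.
Symmetric: no — 1 R 8 but not 8 R 1.
Transitive: no — 1 R 8 and 8 R 2, but not 1 R 2.
Euclidean: no — 2 R 1 and 2 R 3, but not 1 R 3.
Only reflexive holds.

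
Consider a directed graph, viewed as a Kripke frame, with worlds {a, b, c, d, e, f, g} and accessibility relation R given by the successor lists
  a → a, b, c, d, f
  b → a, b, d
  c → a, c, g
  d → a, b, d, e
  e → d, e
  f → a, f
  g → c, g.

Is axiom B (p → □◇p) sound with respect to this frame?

The schema B characterises exactly the symmetric frames.
Symmetric: yes — every pair in R has its reverse in R.

Yes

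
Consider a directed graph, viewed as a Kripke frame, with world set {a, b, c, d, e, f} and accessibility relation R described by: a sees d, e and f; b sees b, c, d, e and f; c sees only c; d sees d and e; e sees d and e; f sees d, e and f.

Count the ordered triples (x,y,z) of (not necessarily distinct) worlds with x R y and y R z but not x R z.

0

R is transitive; there are no such tuples.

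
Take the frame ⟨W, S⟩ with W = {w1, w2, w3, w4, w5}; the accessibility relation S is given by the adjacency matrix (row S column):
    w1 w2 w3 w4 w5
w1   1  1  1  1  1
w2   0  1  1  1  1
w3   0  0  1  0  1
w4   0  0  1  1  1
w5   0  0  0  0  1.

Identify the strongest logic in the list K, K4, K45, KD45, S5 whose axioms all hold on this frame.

K4

Transitive (axiom 4): yes — every two-step S-path is closed by a direct edge.
Euclidean (axiom 5): no — w1 S w3 and w1 S w2, but not w3 S w2.
Serial (axiom D): yes — every world has a successor (e.g. w1 S w1).
Reflexive (axiom T): yes — every world is S-related to itself.
So F validates K, K4; K45 would additionally require S to be Euclidean. The strongest is K4.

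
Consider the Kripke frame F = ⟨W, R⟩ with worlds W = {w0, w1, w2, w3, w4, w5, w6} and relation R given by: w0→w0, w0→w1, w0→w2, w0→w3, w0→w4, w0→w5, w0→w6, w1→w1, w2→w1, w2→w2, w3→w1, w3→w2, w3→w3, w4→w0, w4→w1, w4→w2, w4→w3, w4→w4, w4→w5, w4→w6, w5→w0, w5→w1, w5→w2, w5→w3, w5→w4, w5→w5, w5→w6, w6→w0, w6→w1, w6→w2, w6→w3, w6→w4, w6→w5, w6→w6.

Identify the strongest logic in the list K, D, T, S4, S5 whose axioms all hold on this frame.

Serial (axiom D): yes — every world has a successor (e.g. w0 R w0).
Reflexive (axiom T): yes — every world is R-related to itself.
Transitive (axiom 4): yes — every two-step R-path is closed by a direct edge.
Euclidean (axiom 5): no — w0 R w1 and w0 R w2, but not w1 R w2.
So F validates K, D, T, S4; S5 would additionally require R to be Euclidean. The strongest is S4.

S4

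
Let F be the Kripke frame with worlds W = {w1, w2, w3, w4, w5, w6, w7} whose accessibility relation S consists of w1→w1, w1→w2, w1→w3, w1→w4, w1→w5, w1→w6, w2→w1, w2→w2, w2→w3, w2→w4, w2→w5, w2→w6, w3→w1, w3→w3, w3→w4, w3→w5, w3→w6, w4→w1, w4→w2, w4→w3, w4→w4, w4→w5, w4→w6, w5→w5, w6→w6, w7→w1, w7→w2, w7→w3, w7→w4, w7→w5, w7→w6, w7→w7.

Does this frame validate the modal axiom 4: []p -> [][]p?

No

The schema 4 characterises exactly the transitive frames.
Transitive: no — w3 S w1 and w1 S w2, but not w3 S w2.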